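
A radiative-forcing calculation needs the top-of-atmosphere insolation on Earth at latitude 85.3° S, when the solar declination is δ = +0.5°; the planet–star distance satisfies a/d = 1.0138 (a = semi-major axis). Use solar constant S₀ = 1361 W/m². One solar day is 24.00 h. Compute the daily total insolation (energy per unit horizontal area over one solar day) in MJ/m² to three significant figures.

2.64 MJ/m²

cos H₀ = −tan(-85.3°) tan(+0.500°) = 0.1061, H₀ = 1.4644 rad.
Bracket: H₀ sin φ sin δ + cos φ cos δ sin H₀ = 1.4644×-0.99664×0.00873 + 0.08194×0.99996×0.99435 = -0.012741 + 0.081474 = 0.068733.
Inverse-square distance factor (a/d)² = 1.0138² = 1.027790.
Q̄ = (S₀/π) × 1.027790 × [bracket] = (1361/π) × 1.027790 × 0.068733 = 30.604 W/m².
Daily total = Q̄ × 24.00 h × 3600 s/h = 30.604 × 24.00 × 3600 / 10⁶ = 2.644 MJ/m².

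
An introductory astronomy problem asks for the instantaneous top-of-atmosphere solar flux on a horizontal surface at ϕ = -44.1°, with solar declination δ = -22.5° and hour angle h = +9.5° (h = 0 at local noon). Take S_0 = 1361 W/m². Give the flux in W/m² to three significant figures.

1.25e+03 W/m²

cos θ_z = sin ϕ sin δ + cos ϕ cos δ cos h = 0.266314 + 0.654363 = 0.920677.
Flux = S_0 · cos θ_z = 1361 × 0.920677 = 1253 W/m².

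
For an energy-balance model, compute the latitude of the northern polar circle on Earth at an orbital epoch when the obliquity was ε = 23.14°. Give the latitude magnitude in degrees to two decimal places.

66.86°

The polar circle is the lowest latitude that experiences at least one full rotation of continuous daylight at the northern-summer solstice; it lies at |φ| = 90° − ε = 90° − 23.14° = 66.86°.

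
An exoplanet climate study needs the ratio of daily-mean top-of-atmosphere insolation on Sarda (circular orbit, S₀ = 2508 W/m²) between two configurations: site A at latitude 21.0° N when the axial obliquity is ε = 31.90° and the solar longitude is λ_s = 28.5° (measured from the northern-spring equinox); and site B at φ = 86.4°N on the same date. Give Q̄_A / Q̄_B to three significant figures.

Q̄_A / Q̄_B ≈ 1.33

— Configuration A (φ=+21.0°):
Solar declination: sin δ = sin ε · sin λ_s = sin 31.90° × sin 28.5° = 0.25215, so δ = +14.605°.
cos H₀ = −tan(+21.0°) tan(+14.605°) = -0.1000, H₀ = 1.6710 rad.
Bracket: H₀ sin φ sin δ + cos φ cos δ sin H₀ = 1.6710×0.35837×0.25215 + 0.93358×0.96769×0.99499 = 0.150997 + 0.898890 = 1.049887.
Q̄ = (S₀/π) × [bracket] = (2508/π) × 1.049887 = 838.15 W/m².
— Configuration B (φ=+86.4°):
cos H₀ = −tan(+86.4°) tan(+14.605°) = -4.1416 ≤ −1 ⇒ polar day, H₀ = π.
Bracket: H₀ sin φ sin δ + cos φ cos δ sin H₀ = 3.1416×0.99803×0.25215 + 0.06279×0.96769×0.00000 = 0.790594 + 0.000000 = 0.790594.
Q̄ = (S₀/π) × [bracket] = (2508/π) × 0.790594 = 631.15 W/m².
Ratio Q̄_A / Q̄_B = 838.15 / 631.15 = 1.328.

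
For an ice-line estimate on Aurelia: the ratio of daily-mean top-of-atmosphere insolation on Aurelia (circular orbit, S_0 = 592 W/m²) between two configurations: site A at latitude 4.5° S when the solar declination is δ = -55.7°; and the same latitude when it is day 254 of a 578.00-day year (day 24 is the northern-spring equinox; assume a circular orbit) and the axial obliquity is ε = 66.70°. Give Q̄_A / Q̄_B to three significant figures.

— Configuration A (ϕ=-4.5°):
cos h₀ = −tan(-4.5°) tan(-55.700°) = -0.1154, h₀ = 1.6864 rad.
Bracket: h₀ sin ϕ sin δ + cos ϕ cos δ sin h₀ = 1.6864×-0.07846×-0.82610 + 0.99692×0.56353×0.99332 = 0.109305 + 0.558042 = 0.667347.
Q̄ = (S_0/π) × [bracket] = (592/π) × 0.667347 = 125.75 W/m².
— Configuration B (ϕ=-4.5°):
Solar longitude: L_s = 360° × (254 − 24)/578.00 = 143.253°.
sin δ = sin 66.70° × sin 143.253° = 0.54950, so δ = +33.332°.
cos h₀ = −tan(-4.5°) tan(+33.332°) = 0.0518, h₀ = 1.5190 rad.
Bracket: h₀ sin ϕ sin δ + cos ϕ cos δ sin h₀ = 1.5190×-0.07846×0.54950 + 0.99692×0.83550×0.99866 = -0.065490 + 0.831811 = 0.766321.
Q̄ = (S_0/π) × [bracket] = (592/π) × 0.766321 = 144.41 W/m².
Ratio Q̄_A / Q̄_B = 125.75 / 144.41 = 0.8708.

Q̄_A / Q̄_B ≈ 0.871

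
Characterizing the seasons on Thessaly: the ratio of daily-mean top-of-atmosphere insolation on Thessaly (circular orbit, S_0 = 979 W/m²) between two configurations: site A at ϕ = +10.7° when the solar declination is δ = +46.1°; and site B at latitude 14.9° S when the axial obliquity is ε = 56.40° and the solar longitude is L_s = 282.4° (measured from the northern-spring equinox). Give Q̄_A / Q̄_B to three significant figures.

Q̄_A / Q̄_B ≈ 0.973

— Configuration A (ϕ=+10.7°):
cos h₀ = −tan(+10.7°) tan(+46.100°) = -0.1964, h₀ = 1.7684 rad.
Bracket: h₀ sin ϕ sin δ + cos ϕ cos δ sin h₀ = 1.7684×0.18567×0.72055 + 0.98261×0.69340×0.98053 = 0.236585 + 0.668076 = 0.904661.
Q̄ = (S_0/π) × [bracket] = (979/π) × 0.904661 = 281.92 W/m².
— Configuration B (ϕ=-14.9°):
Solar declination: sin δ = sin ε · sin L_s = sin 56.40° × sin 282.4° = -0.81349, so δ = -54.438°.
cos h₀ = −tan(-14.9°) tan(-54.438°) = -0.3722, h₀ = 1.9522 rad.
Bracket: h₀ sin ϕ sin δ + cos ϕ cos δ sin h₀ = 1.9522×-0.25713×-0.81349 + 0.96638×0.58158×0.92816 = 0.408347 + 0.521651 = 0.929998.
Q̄ = (S_0/π) × [bracket] = (979/π) × 0.929998 = 289.81 W/m².
Ratio Q̄_A / Q̄_B = 281.92 / 289.81 = 0.9728.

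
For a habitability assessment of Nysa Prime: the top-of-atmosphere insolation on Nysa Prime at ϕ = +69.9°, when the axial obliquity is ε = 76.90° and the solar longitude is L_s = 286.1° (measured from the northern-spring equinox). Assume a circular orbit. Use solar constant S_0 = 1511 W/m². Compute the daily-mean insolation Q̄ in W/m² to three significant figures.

Solar declination: sin δ = sin ε · sin L_s = sin 76.90° × sin 286.1° = -0.93578, so δ = -69.354°.
cos h₀ = −tan(+69.9°) tan(-69.354°) = 7.2523 ≥ 1 ⇒ polar night, h₀ = 0 and Q̄ = 0.

Q̄ ≈ 0.00 W/m²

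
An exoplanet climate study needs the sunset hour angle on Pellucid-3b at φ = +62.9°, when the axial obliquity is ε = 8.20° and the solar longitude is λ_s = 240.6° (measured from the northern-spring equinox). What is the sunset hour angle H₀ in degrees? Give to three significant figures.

H₀ = 75.8°

Solar declination: sin δ = sin ε · sin λ_s = sin 8.20° × sin 240.6° = -0.12426, so δ = -7.138°.
cos H₀ = −tan φ · tan δ = −tan(+62.9°) × tan(-7.138°) = 0.2447, so H₀ = 1.3236 rad = 75.83°.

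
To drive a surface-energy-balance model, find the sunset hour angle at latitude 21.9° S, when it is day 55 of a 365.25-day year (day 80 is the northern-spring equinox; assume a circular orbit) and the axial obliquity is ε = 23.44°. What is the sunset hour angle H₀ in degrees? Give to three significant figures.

H₀ = 93.9°

Solar longitude: λ_s = 360° × (55 − 80)/365.25 = -24.641°, i.e. -24.641° + 360° = 335.359°.
sin δ = sin 23.44° × sin 335.359° = -0.16585, so δ = -9.547°.
cos H₀ = −tan φ · tan δ = −tan(-21.9°) × tan(-9.547°) = -0.0676, so H₀ = 1.6385 rad = 93.88°.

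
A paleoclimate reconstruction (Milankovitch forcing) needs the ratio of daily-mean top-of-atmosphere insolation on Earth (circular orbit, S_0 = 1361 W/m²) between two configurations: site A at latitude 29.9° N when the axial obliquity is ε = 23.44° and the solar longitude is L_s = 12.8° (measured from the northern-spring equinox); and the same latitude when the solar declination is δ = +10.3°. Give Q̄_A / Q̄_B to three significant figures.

Q̄_A / Q̄_B ≈ 0.936

— Configuration A (ϕ=+29.9°):
Solar declination: sin δ = sin ε · sin L_s = sin 23.44° × sin 12.8° = 0.08813, so δ = +5.056°.
cos h₀ = −tan(+29.9°) tan(+5.056°) = -0.0509, h₀ = 1.6217 rad.
Bracket: h₀ sin ϕ sin δ + cos ϕ cos δ sin h₀ = 1.6217×0.49849×0.08813 + 0.86690×0.99611×0.99871 = 0.071244 + 0.862414 = 0.933658.
Q̄ = (S_0/π) × [bracket] = (1361/π) × 0.933658 = 404.48 W/m².
— Configuration B (ϕ=+29.9°):
cos h₀ = −tan(+29.9°) tan(+10.300°) = -0.1045, h₀ = 1.6755 rad.
Bracket: h₀ sin ϕ sin δ + cos ϕ cos δ sin h₀ = 1.6755×0.49849×0.17880 + 0.86690×0.98389×0.99452 = 0.149337 + 0.848260 = 0.997597.
Q̄ = (S_0/π) × [bracket] = (1361/π) × 0.997597 = 432.18 W/m².
Ratio Q̄_A / Q̄_B = 404.48 / 432.18 = 0.9359.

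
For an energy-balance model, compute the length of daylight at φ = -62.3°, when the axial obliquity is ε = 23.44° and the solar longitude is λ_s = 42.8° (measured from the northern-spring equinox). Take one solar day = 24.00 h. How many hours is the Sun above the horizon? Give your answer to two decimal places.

Solar declination: sin δ = sin ε · sin λ_s = sin 23.44° × sin 42.8° = 0.27027, so δ = +15.681°.
cos H₀ = −tan φ · tan δ = −tan(-62.3°) × tan(+15.681°) = 0.5347, so H₀ = 1.0066 rad = 57.68°.
Daylight = 2H₀/(2π) × 24.00 h = (1.0066/π) × 24.00 = 7.69 h.

7.69 h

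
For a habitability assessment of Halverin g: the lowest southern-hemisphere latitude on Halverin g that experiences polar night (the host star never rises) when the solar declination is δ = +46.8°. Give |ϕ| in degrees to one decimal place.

Polar night requires cos h₀ = −tan ϕ tan δ ≥ 1, i.e. tan ϕ tan δ ≤ −1.
The boundary is |tan ϕ| · |tan δ| = 1, so |ϕ| = 90° − |δ| = 90° − 46.8° = 43.2° in the southern hemisphere.

|ϕ| = 43.2°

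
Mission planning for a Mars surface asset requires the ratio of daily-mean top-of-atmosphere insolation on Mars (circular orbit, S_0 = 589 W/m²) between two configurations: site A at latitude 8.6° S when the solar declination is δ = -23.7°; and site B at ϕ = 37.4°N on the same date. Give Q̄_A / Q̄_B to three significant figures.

— Configuration A (ϕ=-8.6°):
cos h₀ = −tan(-8.6°) tan(-23.700°) = -0.0664, h₀ = 1.6372 rad.
Bracket: h₀ sin ϕ sin δ + cos ϕ cos δ sin h₀ = 1.6372×-0.14954×-0.40195 + 0.98876×0.91566×0.99779 = 0.098408 + 0.903367 = 1.001775.
Q̄ = (S_0/π) × [bracket] = (589/π) × 1.001775 = 187.82 W/m².
— Configuration B (ϕ=+37.4°):
cos h₀ = −tan(+37.4°) tan(-23.700°) = 0.3356, h₀ = 1.2285 rad.
Bracket: h₀ sin ϕ sin δ + cos ϕ cos δ sin h₀ = 1.2285×0.60738×-0.40195 + 0.79441×0.91566×0.94200 = -0.299922 + 0.685220 = 0.385298.
Q̄ = (S_0/π) × [bracket] = (589/π) × 0.385298 = 72.237 W/m².
Ratio Q̄_A / Q̄_B = 187.82 / 72.237 = 2.600.

Q̄_A / Q̄_B ≈ 2.60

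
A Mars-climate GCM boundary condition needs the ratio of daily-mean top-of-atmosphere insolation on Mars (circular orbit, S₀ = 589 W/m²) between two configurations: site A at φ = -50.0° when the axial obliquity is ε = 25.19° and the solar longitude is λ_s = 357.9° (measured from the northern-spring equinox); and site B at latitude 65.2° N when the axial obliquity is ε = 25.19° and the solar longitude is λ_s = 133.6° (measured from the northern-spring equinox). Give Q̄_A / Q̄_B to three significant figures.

— Configuration A (φ=-50.0°):
Solar declination: sin δ = sin ε · sin λ_s = sin 25.19° × sin 357.9° = -0.01560, so δ = -0.894°.
cos H₀ = −tan(-50.0°) tan(-0.894°) = -0.0186, H₀ = 1.5894 rad.
Bracket: H₀ sin φ sin δ + cos φ cos δ sin H₀ = 1.5894×-0.76604×-0.01560 + 0.64279×0.99988×0.99983 = 0.018994 + 0.642604 = 0.661598.
Q̄ = (S₀/π) × [bracket] = (589/π) × 0.661598 = 124.04 W/m².
— Configuration B (φ=+65.2°):
Solar declination: sin δ = sin ε · sin λ_s = sin 25.19° × sin 133.6° = 0.30822, so δ = +17.952°.
cos H₀ = −tan(+65.2°) tan(+17.952°) = -0.7012, H₀ = 2.3479 rad.
Bracket: H₀ sin φ sin δ + cos φ cos δ sin H₀ = 2.3479×0.90778×0.30822 + 0.41945×0.95131×0.71297 = 0.656933 + 0.284494 = 0.941427.
Q̄ = (S₀/π) × [bracket] = (589/π) × 0.941427 = 176.50 W/m².
Ratio Q̄_A / Q̄_B = 124.04 / 176.50 = 0.7028.

Q̄_A / Q̄_B ≈ 0.703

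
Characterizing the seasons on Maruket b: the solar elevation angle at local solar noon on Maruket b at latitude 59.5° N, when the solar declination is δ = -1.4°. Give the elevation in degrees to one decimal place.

At local noon the hour angle is zero, so the zenith angle equals |φ − δ| = |+59.5° − (-1.400°)| = 60.900°.
Elevation = 90° − 60.900° = 29.1°.

29.1°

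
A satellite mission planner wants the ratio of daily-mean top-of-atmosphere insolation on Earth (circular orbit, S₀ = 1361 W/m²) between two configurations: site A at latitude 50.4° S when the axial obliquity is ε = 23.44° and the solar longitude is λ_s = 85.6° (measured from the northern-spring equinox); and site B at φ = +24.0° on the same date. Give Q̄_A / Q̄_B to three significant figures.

— Configuration A (φ=-50.4°):
Solar declination: sin δ = sin ε · sin λ_s = sin 23.44° × sin 85.6° = 0.39662, so δ = +23.367°.
cos H₀ = −tan(-50.4°) tan(+23.367°) = 0.5223, H₀ = 1.0213 rad.
Bracket: H₀ sin φ sin δ + cos φ cos δ sin H₀ = 1.0213×-0.77051×0.39662 + 0.63742×0.91798×0.85279 = -0.312109 + 0.499001 = 0.186892.
Q̄ = (S₀/π) × [bracket] = (1361/π) × 0.186892 = 80.965 W/m².
— Configuration B (φ=+24.0°):
cos H₀ = −tan(+24.0°) tan(+23.367°) = -0.1924, H₀ = 1.7644 rad.
Bracket: H₀ sin φ sin δ + cos φ cos δ sin H₀ = 1.7644×0.40674×0.39662 + 0.91355×0.91798×0.98132 = 0.284635 + 0.822955 = 1.107590.
Q̄ = (S₀/π) × [bracket] = (1361/π) × 1.107590 = 479.83 W/m².
Ratio Q̄_A / Q̄_B = 80.965 / 479.83 = 0.1687.

Q̄_A / Q̄_B ≈ 0.169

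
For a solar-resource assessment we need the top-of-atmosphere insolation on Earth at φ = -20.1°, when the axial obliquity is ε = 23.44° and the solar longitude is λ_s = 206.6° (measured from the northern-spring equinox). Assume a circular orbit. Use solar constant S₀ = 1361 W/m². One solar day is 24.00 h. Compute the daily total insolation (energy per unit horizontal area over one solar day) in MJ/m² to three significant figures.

38.3 MJ/m²

Solar declination: sin δ = sin ε · sin λ_s = sin 23.44° × sin 206.6° = -0.17811, so δ = -10.260°.
cos H₀ = −tan(-20.1°) tan(-10.260°) = -0.0662, H₀ = 1.6371 rad.
Bracket: H₀ sin φ sin δ + cos φ cos δ sin H₀ = 1.6371×-0.34366×-0.17811 + 0.93909×0.98401×0.99780 = 0.100206 + 0.922041 = 1.022247.
Q̄ = (S₀/π) × [bracket] = (1361/π) × 1.022247 = 442.86 W/m².
Daily total = Q̄ × 24.00 h × 3600 s/h = 442.86 × 24.00 × 3600 / 10⁶ = 38.26 MJ/m².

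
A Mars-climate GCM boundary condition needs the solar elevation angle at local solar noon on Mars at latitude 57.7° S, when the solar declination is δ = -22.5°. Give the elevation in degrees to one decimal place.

54.8°

At local noon the hour angle is zero, so the zenith angle equals |φ − δ| = |-57.7° − (-22.500°)| = 35.200°.
Elevation = 90° − 35.200° = 54.8°.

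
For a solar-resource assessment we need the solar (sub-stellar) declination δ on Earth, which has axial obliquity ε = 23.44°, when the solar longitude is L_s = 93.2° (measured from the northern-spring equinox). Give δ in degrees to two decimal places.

δ = +23.40°

sin δ = sin ε · sin L_s = sin 23.44° × sin 93.2° = 0.397168.
δ = arcsin(0.397168) = +23.40°.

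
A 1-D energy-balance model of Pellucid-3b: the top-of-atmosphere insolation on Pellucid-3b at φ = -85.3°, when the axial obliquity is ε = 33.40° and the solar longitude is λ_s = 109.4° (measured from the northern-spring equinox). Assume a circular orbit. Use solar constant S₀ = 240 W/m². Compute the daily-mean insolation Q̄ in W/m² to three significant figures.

Solar declination: sin δ = sin ε · sin λ_s = sin 33.40° × sin 109.4° = 0.51923, so δ = +31.280°.
cos H₀ = −tan(-85.3°) tan(+31.280°) = 7.3896 ≥ 1 ⇒ polar night, H₀ = 0 and Q̄ = 0.

Q̄ ≈ 0.00 W/m²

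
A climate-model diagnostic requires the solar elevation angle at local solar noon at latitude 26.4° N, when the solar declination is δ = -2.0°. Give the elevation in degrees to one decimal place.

61.6°

At local noon the hour angle is zero, so the zenith angle equals |ϕ − δ| = |+26.4° − (-2.000°)| = 28.400°.
Elevation = 90° − 28.400° = 61.6°.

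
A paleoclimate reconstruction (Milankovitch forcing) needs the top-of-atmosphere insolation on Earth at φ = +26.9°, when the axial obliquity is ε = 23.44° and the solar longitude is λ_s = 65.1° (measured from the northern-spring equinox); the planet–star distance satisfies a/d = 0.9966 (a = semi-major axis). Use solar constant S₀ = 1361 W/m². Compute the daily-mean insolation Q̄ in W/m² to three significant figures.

Q̄ ≈ 475 W/m²

Solar declination: sin δ = sin ε · sin λ_s = sin 23.44° × sin 65.1° = 0.36081, so δ = +21.150°.
cos H₀ = −tan(+26.9°) tan(+21.150°) = -0.1963, H₀ = 1.7684 rad.
Bracket: H₀ sin φ sin δ + cos φ cos δ sin H₀ = 1.7684×0.45243×0.36081 + 0.89180×0.93264×0.98055 = 0.288676 + 0.815551 = 1.104227.
Inverse-square distance factor (a/d)² = 0.9966² = 0.993212.
Q̄ = (S₀/π) × 0.993212 × [bracket] = (1361/π) × 0.993212 × 1.104227 = 475.1 W/m².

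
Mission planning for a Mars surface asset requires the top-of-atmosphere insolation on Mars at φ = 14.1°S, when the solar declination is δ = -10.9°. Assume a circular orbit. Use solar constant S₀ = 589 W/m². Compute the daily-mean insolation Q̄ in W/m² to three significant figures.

cos H₀ = −tan(-14.1°) tan(-10.900°) = -0.0484, H₀ = 1.6192 rad.
Bracket: H₀ sin φ sin δ + cos φ cos δ sin H₀ = 1.6192×-0.24362×-0.18910 + 0.96987×0.98196×0.99883 = 0.074594 + 0.951259 = 1.025853.
Q̄ = (S₀/π) × [bracket] = (589/π) × 1.025853 = 192.3 W/m².

Q̄ ≈ 192 W/m²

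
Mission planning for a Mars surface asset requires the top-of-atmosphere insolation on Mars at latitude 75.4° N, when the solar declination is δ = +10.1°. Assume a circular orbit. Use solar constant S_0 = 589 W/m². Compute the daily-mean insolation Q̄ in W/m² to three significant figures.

Q̄ ≈ 108 W/m²

cos h₀ = −tan(+75.4°) tan(+10.100°) = -0.6838, h₀ = 2.3238 rad.
Bracket: h₀ sin ϕ sin δ + cos ϕ cos δ sin h₀ = 2.3238×0.96771×0.17537 + 0.25207×0.98450×0.72963 = 0.394366 + 0.181067 = 0.575433.
Q̄ = (S_0/π) × [bracket] = (589/π) × 0.575433 = 107.9 W/m².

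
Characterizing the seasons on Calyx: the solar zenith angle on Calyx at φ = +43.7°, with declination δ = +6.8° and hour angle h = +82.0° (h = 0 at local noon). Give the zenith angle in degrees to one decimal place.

θ_z = 79.5°

cos θ_z = sin φ sin δ + cos φ cos δ cos h = 0.081803 + 0.099910 = 0.181713.
θ_z = arccos(0.181713) = 79.5°.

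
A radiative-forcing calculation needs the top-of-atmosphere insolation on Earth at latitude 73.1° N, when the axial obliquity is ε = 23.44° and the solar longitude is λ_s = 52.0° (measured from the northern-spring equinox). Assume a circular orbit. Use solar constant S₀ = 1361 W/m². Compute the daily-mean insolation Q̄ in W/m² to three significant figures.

Solar declination: sin δ = sin ε · sin λ_s = sin 23.44° × sin 52.0° = 0.31346, so δ = +18.268°.
cos H₀ = −tan(+73.1°) tan(+18.268°) = -1.0865 ≤ −1 ⇒ polar day, H₀ = π.
Bracket: H₀ sin φ sin δ + cos φ cos δ sin H₀ = 3.1416×0.95681×0.31346 + 0.29070×0.94960×0.00000 = 0.942234 + 0.000000 = 0.942234.
Q̄ = (S₀/π) × [bracket] = (1361/π) × 0.942234 = 408.2 W/m².

Q̄ ≈ 408 W/m²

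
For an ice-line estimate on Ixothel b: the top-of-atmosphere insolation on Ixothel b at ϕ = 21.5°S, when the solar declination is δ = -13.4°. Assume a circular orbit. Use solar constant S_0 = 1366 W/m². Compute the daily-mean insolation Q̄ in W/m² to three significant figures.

Q̄ ≈ 453 W/m²

cos h₀ = −tan(-21.5°) tan(-13.400°) = -0.0938, h₀ = 1.6648 rad.
Bracket: h₀ sin ϕ sin δ + cos ϕ cos δ sin h₀ = 1.6648×-0.36650×-0.23175 + 0.93042×0.97278×0.99559 = 0.141402 + 0.901103 = 1.042505.
Q̄ = (S_0/π) × [bracket] = (1366/π) × 1.042505 = 453.3 W/m².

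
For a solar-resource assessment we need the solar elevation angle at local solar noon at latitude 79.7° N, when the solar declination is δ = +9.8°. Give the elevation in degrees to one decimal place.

At local noon the hour angle is zero, so the zenith angle equals |ϕ − δ| = |+79.7° − (+9.800°)| = 69.900°.
Elevation = 90° − 69.900° = 20.1°.

20.1°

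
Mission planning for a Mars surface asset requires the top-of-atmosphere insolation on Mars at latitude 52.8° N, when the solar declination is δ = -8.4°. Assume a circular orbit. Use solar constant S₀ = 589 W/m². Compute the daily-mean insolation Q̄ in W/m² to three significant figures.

Q̄ ≈ 80.0 W/m²

cos H₀ = −tan(+52.8°) tan(-8.400°) = 0.1945, H₀ = 1.3750 rad.
Bracket: H₀ sin φ sin δ + cos φ cos δ sin H₀ = 1.3750×0.79653×-0.14608 + 0.60460×0.98927×0.98089 = -0.159991 + 0.586683 = 0.426692.
Q̄ = (S₀/π) × [bracket] = (589/π) × 0.426692 = 80.00 W/m².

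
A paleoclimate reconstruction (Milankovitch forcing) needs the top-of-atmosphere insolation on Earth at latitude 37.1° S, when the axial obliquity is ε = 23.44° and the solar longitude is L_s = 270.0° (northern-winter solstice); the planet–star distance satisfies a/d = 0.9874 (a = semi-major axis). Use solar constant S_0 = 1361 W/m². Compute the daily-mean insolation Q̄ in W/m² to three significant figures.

Q̄ ≈ 485 W/m²

Solar declination: sin δ = sin ε · sin L_s = sin 23.44° × sin 270.0° = -0.39779, so δ = -23.440°.
cos h₀ = −tan(-37.1°) tan(-23.440°) = -0.3279, h₀ = 1.9049 rad.
Bracket: h₀ sin ϕ sin δ + cos ϕ cos δ sin h₀ = 1.9049×-0.60321×-0.39779 + 0.79758×0.91748×0.94471 = 0.457082 + 0.691304 = 1.148386.
Inverse-square distance factor (a/d)² = 0.9874² = 0.974959.
Q̄ = (S_0/π) × 0.974959 × [bracket] = (1361/π) × 0.974959 × 1.148386 = 485.0 W/m².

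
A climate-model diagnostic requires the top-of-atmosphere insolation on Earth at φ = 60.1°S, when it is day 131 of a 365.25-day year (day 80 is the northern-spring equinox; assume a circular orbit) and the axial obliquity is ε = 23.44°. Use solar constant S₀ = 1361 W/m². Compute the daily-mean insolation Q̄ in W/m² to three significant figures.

Q̄ ≈ 58.2 W/m²

Solar longitude: λ_s = 360° × (131 − 80)/365.25 = 50.267°.
sin δ = sin 23.44° × sin 50.267° = 0.30591, so δ = +17.813°.
cos H₀ = −tan(-60.1°) tan(+17.813°) = 0.5588, H₀ = 0.9779 rad.
Bracket: H₀ sin φ sin δ + cos φ cos δ sin H₀ = 0.9779×-0.86690×0.30591 + 0.49849×0.95206×0.82931 = -0.259333 + 0.393584 = 0.134251.
Q̄ = (S₀/π) × [bracket] = (1361/π) × 0.134251 = 58.16 W/m².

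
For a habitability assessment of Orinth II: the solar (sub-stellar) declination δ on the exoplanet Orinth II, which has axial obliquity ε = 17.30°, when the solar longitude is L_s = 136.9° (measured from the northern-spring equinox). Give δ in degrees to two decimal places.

δ = +11.72°

sin δ = sin ε · sin L_s = sin 17.30° × sin 136.9° = 0.203188.
δ = arcsin(0.203188) = +11.72°.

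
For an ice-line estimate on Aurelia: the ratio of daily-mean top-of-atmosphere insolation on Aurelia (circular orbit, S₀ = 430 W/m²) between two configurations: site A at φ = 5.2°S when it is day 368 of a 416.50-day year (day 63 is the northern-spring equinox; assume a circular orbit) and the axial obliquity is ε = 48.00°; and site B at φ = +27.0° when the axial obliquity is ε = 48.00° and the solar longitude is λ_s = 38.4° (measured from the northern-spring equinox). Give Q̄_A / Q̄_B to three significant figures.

— Configuration A (φ=-5.2°):
Solar longitude: λ_s = 360° × (368 − 63)/416.50 = 263.625°.
sin δ = sin 48.00° × sin 263.625° = -0.73855, so δ = -47.608°.
cos H₀ = −tan(-5.2°) tan(-47.608°) = -0.0997, H₀ = 1.6707 rad.
Bracket: H₀ sin φ sin δ + cos φ cos δ sin H₀ = 1.6707×-0.09063×-0.73855 + 0.99588×0.67420×0.99502 = 0.111828 + 0.668079 = 0.779907.
Q̄ = (S₀/π) × [bracket] = (430/π) × 0.779907 = 106.75 W/m².
— Configuration B (φ=+27.0°):
Solar declination: sin δ = sin ε · sin λ_s = sin 48.00° × sin 38.4° = 0.46160, so δ = +27.491°.
cos H₀ = −tan(+27.0°) tan(+27.491°) = -0.2651, H₀ = 1.8391 rad.
Bracket: H₀ sin φ sin δ + cos φ cos δ sin H₀ = 1.8391×0.45399×0.46160 + 0.89101×0.88709×0.96421 = 0.385405 + 0.762117 = 1.147522.
Q̄ = (S₀/π) × [bracket] = (430/π) × 1.147522 = 157.07 W/m².
Ratio Q̄_A / Q̄_B = 106.75 / 157.07 = 0.6796.

Q̄_A / Q̄_B ≈ 0.680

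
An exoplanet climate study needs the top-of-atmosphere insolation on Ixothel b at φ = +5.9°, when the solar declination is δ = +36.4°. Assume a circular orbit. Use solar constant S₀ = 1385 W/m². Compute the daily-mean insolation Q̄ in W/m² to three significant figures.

Q̄ ≈ 396 W/m²

cos H₀ = −tan(+5.9°) tan(+36.400°) = -0.0762, H₀ = 1.6471 rad.
Bracket: H₀ sin φ sin δ + cos φ cos δ sin H₀ = 1.6471×0.10279×0.59342 + 0.99470×0.80489×0.99709 = 0.100469 + 0.798294 = 0.898763.
Q̄ = (S₀/π) × [bracket] = (1385/π) × 0.898763 = 396.2 W/m².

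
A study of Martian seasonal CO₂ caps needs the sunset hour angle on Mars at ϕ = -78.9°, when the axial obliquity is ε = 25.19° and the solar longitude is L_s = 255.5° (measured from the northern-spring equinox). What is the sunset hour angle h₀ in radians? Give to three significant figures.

h₀ = 3.14 rad

Solar declination: sin δ = sin ε · sin L_s = sin 25.19° × sin 255.5° = -0.41206, so δ = -24.335°.
Sunrise equation: cos h₀ = −tan ϕ · tan δ = -2.3051 ≤ −1, so the Sun never sets (polar day) and h₀ = π.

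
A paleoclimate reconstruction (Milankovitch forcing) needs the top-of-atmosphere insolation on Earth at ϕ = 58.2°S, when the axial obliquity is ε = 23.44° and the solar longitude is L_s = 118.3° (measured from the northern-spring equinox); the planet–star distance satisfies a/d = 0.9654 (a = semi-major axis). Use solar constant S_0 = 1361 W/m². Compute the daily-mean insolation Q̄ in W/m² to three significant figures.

Solar declination: sin δ = sin ε · sin L_s = sin 23.44° × sin 118.3° = 0.35024, so δ = +20.502°.
cos h₀ = −tan(-58.2°) tan(+20.502°) = 0.6031, h₀ = 0.9234 rad.
Bracket: h₀ sin ϕ sin δ + cos ϕ cos δ sin h₀ = 0.9234×-0.84989×0.35024 + 0.52696×0.93666×0.79768 = -0.274864 + 0.393721 = 0.118857.
Inverse-square distance factor (a/d)² = 0.9654² = 0.931997.
Q̄ = (S_0/π) × 0.931997 × [bracket] = (1361/π) × 0.931997 × 0.118857 = 47.99 W/m².

Q̄ ≈ 48.0 W/m²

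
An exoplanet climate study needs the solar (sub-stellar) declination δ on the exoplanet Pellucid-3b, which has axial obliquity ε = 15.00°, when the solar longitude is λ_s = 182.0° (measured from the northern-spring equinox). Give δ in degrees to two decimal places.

δ = -0.52°

sin δ = sin ε · sin λ_s = sin 15.00° × sin 182.0° = -0.009033.
δ = arcsin(-0.009033) = -0.52°.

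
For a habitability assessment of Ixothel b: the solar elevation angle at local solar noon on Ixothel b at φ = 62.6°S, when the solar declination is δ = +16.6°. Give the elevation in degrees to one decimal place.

10.8°

At local noon the hour angle is zero, so the zenith angle equals |φ − δ| = |-62.6° − (+16.600°)| = 79.200°.
Elevation = 90° − 79.200° = 10.8°.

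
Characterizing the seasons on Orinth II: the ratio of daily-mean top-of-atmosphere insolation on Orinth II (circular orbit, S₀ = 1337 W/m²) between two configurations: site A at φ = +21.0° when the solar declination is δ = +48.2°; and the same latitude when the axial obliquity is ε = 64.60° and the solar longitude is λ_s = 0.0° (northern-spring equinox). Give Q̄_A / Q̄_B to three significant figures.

Q̄_A / Q̄_B ≈ 1.18

— Configuration A (φ=+21.0°):
cos H₀ = −tan(+21.0°) tan(+48.200°) = -0.4293, H₀ = 2.0145 rad.
Bracket: H₀ sin φ sin δ + cos φ cos δ sin H₀ = 2.0145×0.35837×0.74548 + 0.93358×0.66653×0.90315 = 0.538189 + 0.561993 = 1.100182.
Q̄ = (S₀/π) × [bracket] = (1337/π) × 1.100182 = 468.22 W/m².
— Configuration B (φ=+21.0°):
Solar declination: sin δ = sin ε · sin λ_s = sin 64.60° × sin 0.0° = 0.00000, so δ = +0.000°.
cos H₀ = −tan(+21.0°) tan(+0.000°) = -0.0000, H₀ = 1.5708 rad.
Bracket: H₀ sin φ sin δ + cos φ cos δ sin H₀ = 1.5708×0.35837×0.00000 + 0.93358×1.00000×1.00000 = 0.000000 + 0.933580 = 0.933580.
Q̄ = (S₀/π) × [bracket] = (1337/π) × 0.933580 = 397.31 W/m².
Ratio Q̄_A / Q̄_B = 468.22 / 397.31 = 1.178.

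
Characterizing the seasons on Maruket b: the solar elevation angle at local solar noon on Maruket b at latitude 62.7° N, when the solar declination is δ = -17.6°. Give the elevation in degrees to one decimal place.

At local noon the hour angle is zero, so the zenith angle equals |ϕ − δ| = |+62.7° − (-17.600°)| = 80.300°.
Elevation = 90° − 80.300° = 9.7°.

9.7°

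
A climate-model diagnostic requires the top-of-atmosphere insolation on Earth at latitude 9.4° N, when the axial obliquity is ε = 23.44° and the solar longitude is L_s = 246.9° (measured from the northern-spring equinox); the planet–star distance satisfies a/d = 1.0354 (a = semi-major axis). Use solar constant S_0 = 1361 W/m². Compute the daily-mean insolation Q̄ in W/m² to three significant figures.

Solar declination: sin δ = sin ε · sin L_s = sin 23.44° × sin 246.9° = -0.36589, so δ = -21.463°.
cos h₀ = −tan(+9.4°) tan(-21.463°) = 0.0651, h₀ = 1.5057 rad.
Bracket: h₀ sin ϕ sin δ + cos ϕ cos δ sin h₀ = 1.5057×0.16333×-0.36589 + 0.98657×0.93066×0.99788 = -0.089982 + 0.916215 = 0.826233.
Inverse-square distance factor (a/d)² = 1.0354² = 1.072053.
Q̄ = (S_0/π) × 1.072053 × [bracket] = (1361/π) × 1.072053 × 0.826233 = 383.7 W/m².

Q̄ ≈ 384 W/m²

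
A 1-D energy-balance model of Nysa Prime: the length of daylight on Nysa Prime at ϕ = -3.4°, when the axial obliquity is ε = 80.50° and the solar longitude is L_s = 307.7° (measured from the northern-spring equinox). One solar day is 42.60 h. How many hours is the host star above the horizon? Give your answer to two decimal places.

Solar declination: sin δ = sin ε · sin L_s = sin 80.50° × sin 307.7° = -0.78037, so δ = -51.295°.
cos h₀ = −tan ϕ · tan δ = −tan(-3.4°) × tan(-51.295°) = -0.0741, so h₀ = 1.6450 rad = 94.25°.
Daylight = 2h₀/(2π) × 42.60 h = (1.6450/π) × 42.60 = 22.31 h.

22.31 h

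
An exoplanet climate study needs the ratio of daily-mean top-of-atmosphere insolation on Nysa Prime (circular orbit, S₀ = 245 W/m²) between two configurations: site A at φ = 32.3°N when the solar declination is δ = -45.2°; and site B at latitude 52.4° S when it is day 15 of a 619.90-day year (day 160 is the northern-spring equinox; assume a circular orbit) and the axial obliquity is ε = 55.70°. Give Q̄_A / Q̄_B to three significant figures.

— Configuration A (φ=+32.3°):
cos H₀ = −tan(+32.3°) tan(-45.200°) = 0.6366, H₀ = 0.8807 rad.
Bracket: H₀ sin φ sin δ + cos φ cos δ sin H₀ = 0.8807×0.53435×-0.70957 + 0.84526×0.70463×0.77119 = -0.333925 + 0.459317 = 0.125392.
Q̄ = (S₀/π) × [bracket] = (245/π) × 0.125392 = 9.7788 W/m².
— Configuration B (φ=-52.4°):
Solar longitude: λ_s = 360° × (15 − 160)/619.90 = -84.207°, i.e. -84.207° + 360° = 275.793°.
sin δ = sin 55.70° × sin 275.793° = -0.82188, so δ = -55.273°.
cos H₀ = −tan(-52.4°) tan(-55.273°) = -1.8735 ≤ −1 ⇒ polar day, H₀ = π.
Bracket: H₀ sin φ sin δ + cos φ cos δ sin H₀ = 3.1416×-0.79229×-0.82188 + 0.61015×0.56966×0.00000 = 2.045707 + 0.000000 = 2.045707.
Q̄ = (S₀/π) × [bracket] = (245/π) × 2.045707 = 159.54 W/m².
Ratio Q̄_A / Q̄_B = 9.7788 / 159.54 = 0.06129.

Q̄_A / Q̄_B ≈ 0.0613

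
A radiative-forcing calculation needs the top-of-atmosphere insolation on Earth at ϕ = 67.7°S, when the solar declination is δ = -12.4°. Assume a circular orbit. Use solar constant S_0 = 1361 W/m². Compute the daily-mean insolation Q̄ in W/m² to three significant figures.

Q̄ ≈ 319 W/m²

cos h₀ = −tan(-67.7°) tan(-12.400°) = -0.5361, h₀ = 2.1366 rad.
Bracket: h₀ sin ϕ sin δ + cos ϕ cos δ sin h₀ = 2.1366×-0.92521×-0.21474 + 0.37946×0.97667×0.84416 = 0.424499 + 0.312852 = 0.737351.
Q̄ = (S_0/π) × [bracket] = (1361/π) × 0.737351 = 319.4 W/m².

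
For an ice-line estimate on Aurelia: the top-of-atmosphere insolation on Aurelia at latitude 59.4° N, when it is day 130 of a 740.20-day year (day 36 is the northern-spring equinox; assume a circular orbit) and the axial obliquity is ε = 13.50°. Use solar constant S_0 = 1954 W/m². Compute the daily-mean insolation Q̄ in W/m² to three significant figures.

Q̄ ≈ 466 W/m²

Solar longitude: L_s = 360° × (130 − 36)/740.20 = 45.717°.
sin δ = sin 13.50° × sin 45.717° = 0.16712, so δ = +9.621°.
cos h₀ = −tan(+59.4°) tan(+9.621°) = -0.2866, h₀ = 1.8615 rad.
Bracket: h₀ sin ϕ sin δ + cos ϕ cos δ sin h₀ = 1.8615×0.86074×0.16712 + 0.50904×0.98594×0.95804 = 0.267771 + 0.480824 = 0.748595.
Q̄ = (S_0/π) × [bracket] = (1954/π) × 0.748595 = 465.6 W/m².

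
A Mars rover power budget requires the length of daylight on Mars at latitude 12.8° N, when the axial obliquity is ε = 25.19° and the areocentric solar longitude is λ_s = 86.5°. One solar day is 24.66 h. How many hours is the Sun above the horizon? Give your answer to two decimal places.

sin δ = sin 25.19° × sin 86.5° = 0.42483, so δ = +25.140°.
cos H₀ = −tan φ · tan δ = −tan(+12.8°) × tan(+25.140°) = -0.1066, so H₀ = 1.6776 rad = 96.12°.
Daylight = 2H₀/(2π) × 24.66 h = (1.6776/π) × 24.66 = 13.17 h.

13.17 h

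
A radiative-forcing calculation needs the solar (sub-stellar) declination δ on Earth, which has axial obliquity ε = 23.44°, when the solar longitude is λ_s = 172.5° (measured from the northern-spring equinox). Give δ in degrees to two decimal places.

δ = +2.98°

sin δ = sin ε · sin λ_s = sin 23.44° × sin 172.5° = 0.051922.
δ = arcsin(0.051922) = +2.98°.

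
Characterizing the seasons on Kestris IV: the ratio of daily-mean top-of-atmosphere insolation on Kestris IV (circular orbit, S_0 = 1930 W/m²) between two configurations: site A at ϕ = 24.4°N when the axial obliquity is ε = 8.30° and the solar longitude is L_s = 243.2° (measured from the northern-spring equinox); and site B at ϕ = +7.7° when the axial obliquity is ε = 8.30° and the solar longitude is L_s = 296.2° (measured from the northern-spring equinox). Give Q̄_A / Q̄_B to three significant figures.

— Configuration A (ϕ=+24.4°):
Solar declination: sin δ = sin ε · sin L_s = sin 8.30° × sin 243.2° = -0.12885, so δ = -7.403°.
cos h₀ = −tan(+24.4°) tan(-7.403°) = 0.0589, h₀ = 1.5118 rad.
Bracket: h₀ sin ϕ sin δ + cos ϕ cos δ sin h₀ = 1.5118×0.41310×-0.12885 + 0.91068×0.99166×0.99826 = -0.080470 + 0.901514 = 0.821044.
Q̄ = (S_0/π) × [bracket] = (1930/π) × 0.821044 = 504.40 W/m².
— Configuration B (ϕ=+7.7°):
Solar declination: sin δ = sin ε · sin L_s = sin 8.30° × sin 296.2° = -0.12952, so δ = -7.442°.
cos h₀ = −tan(+7.7°) tan(-7.442°) = 0.0177, h₀ = 1.5531 rad.
Bracket: h₀ sin ϕ sin δ + cos ϕ cos δ sin h₀ = 1.5531×0.13399×-0.12952 + 0.99098×0.99158×0.99984 = -0.026953 + 0.982479 = 0.955526.
Q̄ = (S_0/π) × [bracket] = (1930/π) × 0.955526 = 587.02 W/m².
Ratio Q̄_A / Q̄_B = 504.40 / 587.02 = 0.8593.

Q̄_A / Q̄_B ≈ 0.859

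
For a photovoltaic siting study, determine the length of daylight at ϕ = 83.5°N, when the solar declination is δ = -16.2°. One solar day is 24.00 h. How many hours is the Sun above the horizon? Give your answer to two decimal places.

0.00 h

cos h₀ = −tan ϕ · tan δ = 2.5499 ≥ 1, so the Sun never rises (polar night) and h₀ = 0.
Daylight = 2h₀/(2π) × 24.00 h = (0.0000/π) × 24.00 = 0.00 h.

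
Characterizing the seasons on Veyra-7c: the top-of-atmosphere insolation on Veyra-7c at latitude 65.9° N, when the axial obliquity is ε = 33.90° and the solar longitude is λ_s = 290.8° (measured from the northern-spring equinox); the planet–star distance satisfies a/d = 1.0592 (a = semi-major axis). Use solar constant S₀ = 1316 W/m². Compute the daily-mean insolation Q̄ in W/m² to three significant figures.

Solar declination: sin δ = sin ε · sin λ_s = sin 33.90° × sin 290.8° = -0.52139, so δ = -31.426°.
cos H₀ = −tan(+65.9°) tan(-31.426°) = 1.3660 ≥ 1 ⇒ polar night, H₀ = 0 and Q̄ = 0.
Inverse-square distance factor (a/d)² = 1.0592² = 1.121905.

Q̄ ≈ 0.00 W/m²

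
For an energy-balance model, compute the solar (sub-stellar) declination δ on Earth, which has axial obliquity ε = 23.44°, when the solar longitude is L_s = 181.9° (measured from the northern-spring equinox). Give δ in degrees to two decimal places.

sin δ = sin ε · sin L_s = sin 23.44° × sin 181.9° = -0.013189.
δ = arcsin(-0.013189) = -0.76°.

δ = -0.76°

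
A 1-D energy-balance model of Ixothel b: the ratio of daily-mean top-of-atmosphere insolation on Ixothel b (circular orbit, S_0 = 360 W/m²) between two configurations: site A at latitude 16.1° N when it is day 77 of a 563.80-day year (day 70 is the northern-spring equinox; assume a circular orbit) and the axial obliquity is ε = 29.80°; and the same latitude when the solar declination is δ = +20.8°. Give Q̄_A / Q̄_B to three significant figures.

— Configuration A (ϕ=+16.1°):
Solar longitude: L_s = 360° × (77 − 70)/563.80 = 4.470°.
sin δ = sin 29.80° × sin 4.470° = 0.03873, so δ = +2.220°.
cos h₀ = −tan(+16.1°) tan(+2.220°) = -0.0112, h₀ = 1.5820 rad.
Bracket: h₀ sin ϕ sin δ + cos ϕ cos δ sin h₀ = 1.5820×0.27731×0.03873 + 0.96078×0.99925×0.99994 = 0.016991 + 0.960002 = 0.976993.
Q̄ = (S_0/π) × [bracket] = (360/π) × 0.976993 = 111.96 W/m².
— Configuration B (ϕ=+16.1°):
cos h₀ = −tan(+16.1°) tan(+20.800°) = -0.1096, h₀ = 1.6807 rad.
Bracket: h₀ sin ϕ sin δ + cos ϕ cos δ sin h₀ = 1.6807×0.27731×0.35511 + 0.96078×0.93483×0.99397 = 0.165508 + 0.892750 = 1.058258.
Q̄ = (S_0/π) × [bracket] = (360/π) × 1.058258 = 121.27 W/m².
Ratio Q̄_A / Q̄_B = 111.96 / 121.27 = 0.9232.

Q̄_A / Q̄_B ≈ 0.923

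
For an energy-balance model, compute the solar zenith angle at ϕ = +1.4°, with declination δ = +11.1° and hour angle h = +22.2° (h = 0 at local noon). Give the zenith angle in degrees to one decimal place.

cos θ_z = sin ϕ sin δ + cos ϕ cos δ cos h = 0.004704 + 0.908279 = 0.912983.
θ_z = arccos(0.912983) = 24.1°.

θ_z = 24.1°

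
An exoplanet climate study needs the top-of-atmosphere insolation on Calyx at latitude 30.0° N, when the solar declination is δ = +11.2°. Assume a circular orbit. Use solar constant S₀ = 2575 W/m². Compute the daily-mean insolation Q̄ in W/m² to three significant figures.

cos H₀ = −tan(+30.0°) tan(+11.200°) = -0.1143, H₀ = 1.6854 rad.
Bracket: H₀ sin φ sin δ + cos φ cos δ sin H₀ = 1.6854×0.50000×0.19423 + 0.86603×0.98096×0.99344 = 0.163678 + 0.843968 = 1.007646.
Q̄ = (S₀/π) × [bracket] = (2575/π) × 1.007646 = 825.9 W/m².

Q̄ ≈ 826 W/m²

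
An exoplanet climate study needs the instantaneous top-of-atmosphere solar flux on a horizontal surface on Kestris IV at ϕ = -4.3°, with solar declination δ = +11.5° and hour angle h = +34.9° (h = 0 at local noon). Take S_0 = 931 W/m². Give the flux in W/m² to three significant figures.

732 W/m²

cos θ_z = sin ϕ sin δ + cos ϕ cos δ cos h = -0.014948 + 0.801425 = 0.786477.
Flux = S_0 · cos θ_z = 931 × 0.786477 = 732.2 W/m².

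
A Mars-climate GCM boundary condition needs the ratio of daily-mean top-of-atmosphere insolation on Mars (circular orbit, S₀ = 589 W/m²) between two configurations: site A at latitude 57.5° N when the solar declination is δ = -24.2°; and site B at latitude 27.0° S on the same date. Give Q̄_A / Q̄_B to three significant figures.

Q̄_A / Q̄_B ≈ 0.0666

— Configuration A (φ=+57.5°):
cos H₀ = −tan(+57.5°) tan(-24.200°) = 0.7054, H₀ = 0.7877 rad.
Bracket: H₀ sin φ sin δ + cos φ cos δ sin H₀ = 0.7877×0.84339×-0.40992 + 0.53730×0.91212×0.70876 = -0.272326 + 0.347351 = 0.075025.
Q̄ = (S₀/π) × [bracket] = (589/π) × 0.075025 = 14.066 W/m².
— Configuration B (φ=-27.0°):
cos H₀ = −tan(-27.0°) tan(-24.200°) = -0.2290, H₀ = 1.8018 rad.
Bracket: H₀ sin φ sin δ + cos φ cos δ sin H₀ = 1.8018×-0.45399×-0.40992 + 0.89101×0.91212×0.97343 = 0.335314 + 0.791114 = 1.126428.
Q̄ = (S₀/π) × [bracket] = (589/π) × 1.126428 = 211.19 W/m².
Ratio Q̄_A / Q̄_B = 14.066 / 211.19 = 0.06660.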